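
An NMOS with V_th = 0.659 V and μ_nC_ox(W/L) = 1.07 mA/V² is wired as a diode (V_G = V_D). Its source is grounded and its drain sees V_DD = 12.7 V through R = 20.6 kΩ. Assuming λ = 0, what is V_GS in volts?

With gate tied to drain, V_GS = V_DS ≥ V_GS − V_th, so the device is in saturation.
KCL at the drain: ½ k_n (V_GS − V_th)² = (V_DD − V_GS)/R.
Let x = V_GS − 0.659. Then 11 x² + x − 12.04 = 0, giving x = 1 V (positive root), so V_GS = 1.66 V.
I_D = (V_DD − V_GS)/R = (12.7 − 1.66) / 20.6 = 0.536 mA.

V_GS = 1.66 V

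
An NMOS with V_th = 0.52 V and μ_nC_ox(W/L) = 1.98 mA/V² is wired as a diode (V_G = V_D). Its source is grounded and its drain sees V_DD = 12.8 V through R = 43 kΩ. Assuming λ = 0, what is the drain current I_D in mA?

With gate tied to drain, V_GS = V_DS ≥ V_GS − V_th, so the device is in saturation.
KCL at the drain: ½ k_n (V_GS − V_th)² = (V_DD − V_GS)/R.
Let x = V_GS − 0.52. Then 42.6 x² + x − 12.28 = 0, giving x = 0.525 V (positive root), so V_GS = 1.05 V.
I_D = (V_DD − V_GS)/R = (12.8 − 1.05) / 43 = 0.273 mA.

I_D = 0.273 mA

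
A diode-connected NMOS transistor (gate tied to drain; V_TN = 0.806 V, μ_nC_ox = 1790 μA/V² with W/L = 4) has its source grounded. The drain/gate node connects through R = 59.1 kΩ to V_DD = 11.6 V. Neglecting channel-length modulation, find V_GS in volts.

With gate tied to drain, V_GS = V_DS ≥ V_GS − V_TN, so the device is in saturation.
k_n = μ_nC_ox · (W/L) = 7.16 mA/V².
KCL at the drain: ½ k_n (V_GS − V_TN)² = (V_DD − V_GS)/R.
Let x = V_GS − 0.806. Then 212 x² + x − 10.79 = 0, giving x = 0.224 V (positive root), so V_GS = 1.03 V.
I_D = (V_DD − V_GS)/R = (11.6 − 1.03) / 59.1 = 0.179 mA.

V_GS = 1.03 V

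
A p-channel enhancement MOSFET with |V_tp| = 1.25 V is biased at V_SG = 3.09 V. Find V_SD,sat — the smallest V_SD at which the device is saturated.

V_SD,sat = 1.84 V

The boundary between triode and saturation is V_SD = V_SG − |V_tp| = V_ov.
V_ov = 3.09 − 1.25 = 1.84 V.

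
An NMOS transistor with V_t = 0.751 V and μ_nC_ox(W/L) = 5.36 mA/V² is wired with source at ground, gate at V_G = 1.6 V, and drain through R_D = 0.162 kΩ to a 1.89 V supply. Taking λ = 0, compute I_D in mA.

V_GS = V_G = 1.6 V, so V_ov = 1.6 − 0.751 = 0.849 V.
Assume saturation: I_D = ½ k_n V_ov² = 0.5 × 5.36 × 0.849² = 1.93 mA, giving V_DS = V_DD − I_D R_D = 1.89 − 1.93 × 0.162 = 1.58 V.
V_DS = 1.58 V ≥ V_ov = 0.849 V, confirming saturation.

I_D = 1.93 mA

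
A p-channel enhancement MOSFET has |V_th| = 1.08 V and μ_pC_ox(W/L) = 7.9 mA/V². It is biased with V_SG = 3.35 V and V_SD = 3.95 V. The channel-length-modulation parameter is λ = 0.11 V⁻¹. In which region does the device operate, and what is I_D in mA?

V_ov = V_SG − |V_th| = 3.35 − 1.08 = 2.27 V.
Since V_SD = 3.95 V ≥ V_ov = 2.27 V, the device is in saturation.
I_D = ½ k_p V_ov² (1 + λ V_SD) = 0.5 × 7.9 × 2.27² × (1 + 0.11 × 3.95) = 29.2 mA.

Saturation; I_D = 29.2 mA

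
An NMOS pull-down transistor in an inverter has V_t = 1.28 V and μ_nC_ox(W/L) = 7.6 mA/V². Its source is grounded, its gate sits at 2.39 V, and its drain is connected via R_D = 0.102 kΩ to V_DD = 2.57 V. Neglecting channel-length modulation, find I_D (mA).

I_D = 4.68 mA

V_GS = V_G = 2.39 V, so V_ov = 2.39 − 1.28 = 1.11 V.
Assume saturation: I_D = ½ k_n V_ov² = 0.5 × 7.6 × 1.11² = 4.68 mA, giving V_DS = V_DD − I_D R_D = 2.57 − 4.68 × 0.102 = 2.09 V.
V_DS = 2.09 V ≥ V_ov = 1.11 V, confirming saturation.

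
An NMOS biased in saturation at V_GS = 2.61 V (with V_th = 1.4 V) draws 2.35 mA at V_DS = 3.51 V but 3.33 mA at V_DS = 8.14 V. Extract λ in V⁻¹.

λ = 0.132 V⁻¹

With V_GS fixed, I_D ∝ (1 + λ V_DS) in saturation, so I_D2/I_D1 = (1 + λ V_DS2)/(1 + λ V_DS1).
3.33/2.35 = 1.417 = (1 + 8.14 λ)/(1 + 3.51 λ).
Solving: λ (I_D1 V_DS2 − I_D2 V_DS1) = I_D2 − I_D1, so λ = (3.33 − 2.35) / (2.35 × 8.14 − 3.33 × 3.51) = 0.98 / 7.44 = 0.132 V⁻¹.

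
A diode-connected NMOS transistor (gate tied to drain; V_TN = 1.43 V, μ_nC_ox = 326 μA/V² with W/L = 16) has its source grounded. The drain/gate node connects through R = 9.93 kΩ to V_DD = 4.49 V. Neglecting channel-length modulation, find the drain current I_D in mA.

With gate tied to drain, V_GS = V_DS ≥ V_GS − V_TN, so the device is in saturation.
k_n = μ_nC_ox · (W/L) = 5.216 mA/V².
KCL at the drain: ½ k_n (V_GS − V_TN)² = (V_DD − V_GS)/R.
Let x = V_GS − 1.43. Then 25.9 x² + x − 3.06 = 0, giving x = 0.325 V (positive root), so V_GS = 1.75 V.
I_D = (V_DD − V_GS)/R = (4.49 − 1.75) / 9.93 = 0.275 mA.

I_D = 0.275 mA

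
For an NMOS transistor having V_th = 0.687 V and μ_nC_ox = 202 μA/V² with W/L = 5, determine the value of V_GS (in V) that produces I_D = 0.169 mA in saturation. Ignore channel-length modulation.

k_n = μ_nC_ox · (W/L) = 1.01 mA/V².
In saturation I_D = ½ k_n (V_GS − V_th)², so V_GS − V_th = √(2 I_D / k_n) = √(2 × 0.169 / 1.01) = 0.578 V.
V_GS = 0.687 + 0.578 = 1.27 V.

V_GS = 1.27 V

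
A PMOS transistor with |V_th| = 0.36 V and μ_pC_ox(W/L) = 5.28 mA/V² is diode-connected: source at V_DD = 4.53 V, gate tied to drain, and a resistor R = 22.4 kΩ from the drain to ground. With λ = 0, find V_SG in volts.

V_SG = 0.617 V

With gate tied to drain, V_SG = V_SD ≥ V_SG − |V_th|, so the device is in saturation.
KCL at the drain: ½ k_p (V_SG − |V_th|)² = (V_DD − V_SG)/R.
Let x = V_SG − 0.36. Then 59.1 x² + x − 4.17 = 0, giving x = 0.257 V (positive root), so V_SG = 0.617 V.
I_D = (V_DD − V_SG)/R = (4.53 − 0.617) / 22.4 = 0.175 mA.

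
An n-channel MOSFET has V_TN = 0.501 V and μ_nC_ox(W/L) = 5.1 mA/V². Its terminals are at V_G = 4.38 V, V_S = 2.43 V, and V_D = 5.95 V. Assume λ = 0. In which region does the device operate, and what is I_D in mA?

Saturation; I_D = 5.35 mA

V_GS = V_G − V_S = 4.38 − 2.43 = 1.95 V; V_DS = V_D − V_S = 5.95 − 2.43 = 3.52 V.
V_ov = V_GS − V_TN = 1.95 − 0.501 = 1.45 V.
Since V_DS = 3.52 V ≥ V_ov = 1.45 V, the device is in saturation.
I_D = ½ k_n V_ov² = 0.5 × 5.1 × 1.45² = 5.35 mA.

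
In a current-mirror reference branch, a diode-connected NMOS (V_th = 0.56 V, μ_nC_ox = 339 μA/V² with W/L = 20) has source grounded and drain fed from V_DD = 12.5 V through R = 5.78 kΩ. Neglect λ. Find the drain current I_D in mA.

With gate tied to drain, V_GS = V_DS ≥ V_GS − V_th, so the device is in saturation.
k_n = μ_nC_ox · (W/L) = 6.78 mA/V².
KCL at the drain: ½ k_n (V_GS − V_th)² = (V_DD − V_GS)/R.
Let x = V_GS − 0.56. Then 19.6 x² + x − 11.94 = 0, giving x = 0.756 V (positive root), so V_GS = 1.32 V.
I_D = (V_DD − V_GS)/R = (12.5 − 1.32) / 5.78 = 1.94 mA.

I_D = 1.94 mA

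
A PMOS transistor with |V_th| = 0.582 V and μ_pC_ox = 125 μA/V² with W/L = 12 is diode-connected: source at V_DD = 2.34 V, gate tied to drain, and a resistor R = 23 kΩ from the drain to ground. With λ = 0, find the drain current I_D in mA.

With gate tied to drain, V_SG = V_SD ≥ V_SG − |V_th|, so the device is in saturation.
k_p = μ_pC_ox · (W/L) = 1.5 mA/V².
KCL at the drain: ½ k_p (V_SG − |V_th|)² = (V_DD − V_SG)/R.
Let x = V_SG − 0.582. Then 17.2 x² + x − 1.758 = 0, giving x = 0.292 V (positive root), so V_SG = 0.874 V.
I_D = (V_DD − V_SG)/R = (2.34 − 0.874) / 23 = 0.0638 mA.

I_D = 0.0638 mA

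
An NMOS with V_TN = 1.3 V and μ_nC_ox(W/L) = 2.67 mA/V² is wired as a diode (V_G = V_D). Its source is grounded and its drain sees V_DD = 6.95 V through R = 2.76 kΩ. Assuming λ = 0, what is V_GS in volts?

V_GS = 2.41 V

With gate tied to drain, V_GS = V_DS ≥ V_GS − V_TN, so the device is in saturation.
KCL at the drain: ½ k_n (V_GS − V_TN)² = (V_DD − V_GS)/R.
Let x = V_GS − 1.3. Then 3.68 x² + x − 5.65 = 0, giving x = 1.11 V (positive root), so V_GS = 2.41 V.
I_D = (V_DD − V_GS)/R = (6.95 − 2.41) / 2.76 = 1.64 mA.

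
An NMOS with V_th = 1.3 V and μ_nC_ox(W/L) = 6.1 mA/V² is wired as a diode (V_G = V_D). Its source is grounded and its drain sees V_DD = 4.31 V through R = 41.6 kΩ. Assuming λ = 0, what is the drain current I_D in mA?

With gate tied to drain, V_GS = V_DS ≥ V_GS − V_th, so the device is in saturation.
KCL at the drain: ½ k_n (V_GS − V_th)² = (V_DD − V_GS)/R.
Let x = V_GS − 1.3. Then 127 x² + x − 3.01 = 0, giving x = 0.15 V (positive root), so V_GS = 1.45 V.
I_D = (V_DD − V_GS)/R = (4.31 − 1.45) / 41.6 = 0.0687 mA.

I_D = 0.0687 mA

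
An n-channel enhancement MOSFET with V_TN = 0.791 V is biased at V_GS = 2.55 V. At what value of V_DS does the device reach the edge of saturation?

The boundary between triode and saturation is V_DS = V_GS − V_TN = V_ov.
V_ov = 2.55 − 0.791 = 1.76 V.

V_DS,sat = 1.76 V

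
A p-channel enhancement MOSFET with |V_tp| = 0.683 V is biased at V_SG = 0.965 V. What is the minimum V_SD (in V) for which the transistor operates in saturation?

The boundary between triode and saturation is V_SD = V_SG − |V_tp| = V_ov.
V_ov = 0.965 − 0.683 = 0.282 V.

V_SD,sat = 0.282 V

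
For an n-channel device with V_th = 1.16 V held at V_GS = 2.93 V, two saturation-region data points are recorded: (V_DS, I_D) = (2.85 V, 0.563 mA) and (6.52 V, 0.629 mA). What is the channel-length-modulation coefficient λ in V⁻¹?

With V_GS fixed, I_D ∝ (1 + λ V_DS) in saturation, so I_D2/I_D1 = (1 + λ V_DS2)/(1 + λ V_DS1).
0.629/0.563 = 1.117 = (1 + 6.52 λ)/(1 + 2.85 λ).
Solving: λ (I_D1 V_DS2 − I_D2 V_DS1) = I_D2 − I_D1, so λ = (0.629 − 0.563) / (0.563 × 6.52 − 0.629 × 2.85) = 0.066 / 1.88 = 0.0351 V⁻¹.

λ = 0.0351 V⁻¹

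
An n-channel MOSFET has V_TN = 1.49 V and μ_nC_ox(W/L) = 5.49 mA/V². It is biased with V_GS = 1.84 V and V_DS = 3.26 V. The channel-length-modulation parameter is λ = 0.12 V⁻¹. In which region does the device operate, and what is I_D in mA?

V_ov = V_GS − V_TN = 1.84 − 1.49 = 0.35 V.
Since V_DS = 3.26 V ≥ V_ov = 0.35 V, the device is in saturation.
I_D = ½ k_n V_ov² (1 + λ V_DS) = 0.5 × 5.49 × 0.35² × (1 + 0.12 × 3.26) = 0.468 mA.

Saturation; I_D = 0.468 mA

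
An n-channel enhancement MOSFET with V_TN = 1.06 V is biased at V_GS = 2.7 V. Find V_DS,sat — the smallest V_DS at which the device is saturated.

V_DS,sat = 1.64 V

The boundary between triode and saturation is V_DS = V_GS − V_TN = V_ov.
V_ov = 2.7 − 1.06 = 1.64 V.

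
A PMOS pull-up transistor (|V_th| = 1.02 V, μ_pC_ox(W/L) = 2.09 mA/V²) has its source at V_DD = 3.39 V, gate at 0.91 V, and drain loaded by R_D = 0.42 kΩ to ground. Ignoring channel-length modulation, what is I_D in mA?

I_D = 2.23 mA

V_SG = V_DD − V_G = 3.39 − 0.91 = 2.48 V, so V_ov = 2.48 − 1.02 = 1.46 V.
Assume saturation: I_D = ½ k_p V_ov² = 0.5 × 2.09 × 1.46² = 2.23 mA, giving V_SD = V_DD − I_D R_D = 3.39 − 2.23 × 0.42 = 2.45 V.
V_SD = 2.45 V ≥ V_ov = 1.46 V, confirming saturation.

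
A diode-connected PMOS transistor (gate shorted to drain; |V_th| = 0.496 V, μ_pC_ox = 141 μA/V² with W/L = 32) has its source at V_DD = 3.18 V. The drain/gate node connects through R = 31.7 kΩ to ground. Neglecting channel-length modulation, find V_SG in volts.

V_SG = 0.683 V

With gate tied to drain, V_SG = V_SD ≥ V_SG − |V_th|, so the device is in saturation.
k_p = μ_pC_ox · (W/L) = 4.512 mA/V².
KCL at the drain: ½ k_p (V_SG − |V_th|)² = (V_DD − V_SG)/R.
Let x = V_SG − 0.496. Then 71.5 x² + x − 2.684 = 0, giving x = 0.187 V (positive root), so V_SG = 0.683 V.
I_D = (V_DD − V_SG)/R = (3.18 − 0.683) / 31.7 = 0.0788 mA.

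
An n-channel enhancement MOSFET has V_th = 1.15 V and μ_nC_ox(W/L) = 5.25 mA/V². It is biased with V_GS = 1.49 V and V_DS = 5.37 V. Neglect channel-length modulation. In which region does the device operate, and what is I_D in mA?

V_ov = V_GS − V_th = 1.49 − 1.15 = 0.34 V.
Since V_DS = 5.37 V ≥ V_ov = 0.34 V, the device is in saturation.
I_D = ½ k_n V_ov² = 0.5 × 5.25 × 0.34² = 0.303 mA.

Saturation; I_D = 0.303 mA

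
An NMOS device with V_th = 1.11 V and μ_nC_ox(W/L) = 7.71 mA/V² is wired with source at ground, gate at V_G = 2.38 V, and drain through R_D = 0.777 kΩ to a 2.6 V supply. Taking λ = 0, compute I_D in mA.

I_D = 2.90 mA

V_GS = V_G = 2.38 V, so V_ov = 2.38 − 1.11 = 1.27 V.
Assume saturation: I_D = ½ k_n V_ov² = 0.5 × 7.71 × 1.27² = 6.22 mA, giving V_DS = V_DD − I_D R_D = 2.6 − 6.22 × 0.777 = -2.23 V.
But -2.23 V < V_ov = 1.27 V, so the device is actually in triode.
In triode I_D = k_n[V_ov V_DS − ½ V_DS²] and I_D = (V_DD − V_DS)/R_D. Equating: 3 V_DS² − 8.608 V_DS + 2.6 = 0, giving V_DS = 0.343 V (the root below V_ov).
I_D = (2.6 − 0.343) / 0.777 = 2.9 mA.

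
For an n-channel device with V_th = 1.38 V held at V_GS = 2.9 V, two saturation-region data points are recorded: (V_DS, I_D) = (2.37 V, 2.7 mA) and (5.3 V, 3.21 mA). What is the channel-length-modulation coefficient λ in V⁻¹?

With V_GS fixed, I_D ∝ (1 + λ V_DS) in saturation, so I_D2/I_D1 = (1 + λ V_DS2)/(1 + λ V_DS1).
3.21/2.7 = 1.189 = (1 + 5.3 λ)/(1 + 2.37 λ).
Solving: λ (I_D1 V_DS2 − I_D2 V_DS1) = I_D2 − I_D1, so λ = (3.21 − 2.7) / (2.7 × 5.3 − 3.21 × 2.37) = 0.51 / 6.7 = 0.0761 V⁻¹.

λ = 0.0761 V⁻¹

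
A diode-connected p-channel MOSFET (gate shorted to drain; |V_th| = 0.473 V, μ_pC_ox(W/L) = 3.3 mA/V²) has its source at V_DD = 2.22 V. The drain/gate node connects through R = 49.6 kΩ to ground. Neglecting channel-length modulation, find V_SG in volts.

With gate tied to drain, V_SG = V_SD ≥ V_SG − |V_th|, so the device is in saturation.
KCL at the drain: ½ k_p (V_SG − |V_th|)² = (V_DD − V_SG)/R.
Let x = V_SG − 0.473. Then 81.8 x² + x − 1.747 = 0, giving x = 0.14 V (positive root), so V_SG = 0.613 V.
I_D = (V_DD − V_SG)/R = (2.22 − 0.613) / 49.6 = 0.0324 mA.

V_SG = 0.613 V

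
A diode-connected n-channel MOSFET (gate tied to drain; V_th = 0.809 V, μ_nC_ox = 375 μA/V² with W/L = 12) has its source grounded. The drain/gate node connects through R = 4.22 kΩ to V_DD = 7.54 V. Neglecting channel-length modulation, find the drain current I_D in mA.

With gate tied to drain, V_GS = V_DS ≥ V_GS − V_th, so the device is in saturation.
k_n = μ_nC_ox · (W/L) = 4.5 mA/V².
KCL at the drain: ½ k_n (V_GS − V_th)² = (V_DD − V_GS)/R.
Let x = V_GS − 0.809. Then 9.49 x² + x − 6.731 = 0, giving x = 0.791 V (positive root), so V_GS = 1.6 V.
I_D = (V_DD − V_GS)/R = (7.54 − 1.6) / 4.22 = 1.41 mA.

I_D = 1.41 mA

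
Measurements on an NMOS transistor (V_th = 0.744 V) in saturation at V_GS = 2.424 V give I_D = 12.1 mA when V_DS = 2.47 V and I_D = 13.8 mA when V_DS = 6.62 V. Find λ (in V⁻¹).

With V_GS fixed, I_D ∝ (1 + λ V_DS) in saturation, so I_D2/I_D1 = (1 + λ V_DS2)/(1 + λ V_DS1).
13.8/12.1 = 1.14 = (1 + 6.62 λ)/(1 + 2.47 λ).
Solving: λ (I_D1 V_DS2 − I_D2 V_DS1) = I_D2 − I_D1, so λ = (13.8 − 12.1) / (12.1 × 6.62 − 13.8 × 2.47) = 1.7 / 46 = 0.0369 V⁻¹.

λ = 0.0369 V⁻¹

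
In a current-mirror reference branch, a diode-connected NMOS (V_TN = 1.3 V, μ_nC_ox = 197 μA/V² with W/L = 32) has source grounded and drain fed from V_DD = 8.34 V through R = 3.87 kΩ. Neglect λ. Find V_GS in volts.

V_GS = 2.02 V

With gate tied to drain, V_GS = V_DS ≥ V_GS − V_TN, so the device is in saturation.
k_n = μ_nC_ox · (W/L) = 6.304 mA/V².
KCL at the drain: ½ k_n (V_GS − V_TN)² = (V_DD − V_GS)/R.
Let x = V_GS − 1.3. Then 12.2 x² + x − 7.04 = 0, giving x = 0.72 V (positive root), so V_GS = 2.02 V.
I_D = (V_DD − V_GS)/R = (8.34 − 2.02) / 3.87 = 1.63 mA.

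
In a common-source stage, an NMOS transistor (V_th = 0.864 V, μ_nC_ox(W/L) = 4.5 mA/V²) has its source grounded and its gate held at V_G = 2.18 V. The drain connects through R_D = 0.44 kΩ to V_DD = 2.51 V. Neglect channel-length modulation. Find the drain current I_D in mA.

V_GS = V_G = 2.18 V, so V_ov = 2.18 − 0.864 = 1.32 V.
Assume saturation: I_D = ½ k_n V_ov² = 0.5 × 4.5 × 1.32² = 3.9 mA, giving V_DS = V_DD − I_D R_D = 2.51 − 3.9 × 0.44 = 0.795 V.
But 0.795 V < V_ov = 1.32 V, so the device is actually in triode.
In triode I_D = k_n[V_ov V_DS − ½ V_DS²] and I_D = (V_DD − V_DS)/R_D. Equating: 0.99 V_DS² − 3.606 V_DS + 2.51 = 0, giving V_DS = 0.937 V (the root below V_ov).
I_D = (2.51 − 0.937) / 0.44 = 3.57 mA.

I_D = 3.57 mA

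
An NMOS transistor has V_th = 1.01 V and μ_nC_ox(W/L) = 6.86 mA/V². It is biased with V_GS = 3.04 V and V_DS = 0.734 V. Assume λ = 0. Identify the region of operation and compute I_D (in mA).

V_ov = V_GS − V_th = 3.04 − 1.01 = 2.03 V.
Since V_DS = 0.734 V < V_ov = 2.03 V, the device is in the triode region.
I_D = k_n [V_ov · V_DS − ½ V_DS²] = 6.86 × [2.03 × 0.734 − 0.5 × 0.734²] = 8.37 mA.

Triode; I_D = 8.37 mA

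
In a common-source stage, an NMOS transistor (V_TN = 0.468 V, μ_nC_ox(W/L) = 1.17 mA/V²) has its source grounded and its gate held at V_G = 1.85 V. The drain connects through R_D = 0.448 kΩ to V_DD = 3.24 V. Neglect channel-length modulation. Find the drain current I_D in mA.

V_GS = V_G = 1.85 V, so V_ov = 1.85 − 0.468 = 1.38 V.
Assume saturation: I_D = ½ k_n V_ov² = 0.5 × 1.17 × 1.38² = 1.12 mA, giving V_DS = V_DD − I_D R_D = 3.24 − 1.12 × 0.448 = 2.74 V.
V_DS = 2.74 V ≥ V_ov = 1.38 V, confirming saturation.

I_D = 1.12 mA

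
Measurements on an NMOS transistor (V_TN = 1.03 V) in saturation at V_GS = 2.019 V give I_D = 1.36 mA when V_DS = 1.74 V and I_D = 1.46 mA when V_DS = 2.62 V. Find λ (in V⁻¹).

With V_GS fixed, I_D ∝ (1 + λ V_DS) in saturation, so I_D2/I_D1 = (1 + λ V_DS2)/(1 + λ V_DS1).
1.46/1.36 = 1.074 = (1 + 2.62 λ)/(1 + 1.74 λ).
Solving: λ (I_D1 V_DS2 − I_D2 V_DS1) = I_D2 − I_D1, so λ = (1.46 − 1.36) / (1.36 × 2.62 − 1.46 × 1.74) = 0.1 / 1.02 = 0.0978 V⁻¹.

λ = 0.0978 V⁻¹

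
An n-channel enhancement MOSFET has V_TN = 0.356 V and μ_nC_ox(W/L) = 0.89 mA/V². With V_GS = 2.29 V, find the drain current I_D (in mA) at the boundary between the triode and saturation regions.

At the boundary V_DS = V_ov = V_GS − V_TN = 2.29 − 0.356 = 1.93 V.
I_D = ½ k_n V_ov² = 0.5 × 0.89 × 1.93² = 1.66 mA.

I_D = 1.66 mA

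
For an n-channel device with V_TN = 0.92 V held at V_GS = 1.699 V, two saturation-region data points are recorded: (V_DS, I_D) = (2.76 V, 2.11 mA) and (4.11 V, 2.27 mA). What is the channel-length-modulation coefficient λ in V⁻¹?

With V_GS fixed, I_D ∝ (1 + λ V_DS) in saturation, so I_D2/I_D1 = (1 + λ V_DS2)/(1 + λ V_DS1).
2.27/2.11 = 1.076 = (1 + 4.11 λ)/(1 + 2.76 λ).
Solving: λ (I_D1 V_DS2 − I_D2 V_DS1) = I_D2 − I_D1, so λ = (2.27 − 2.11) / (2.11 × 4.11 − 2.27 × 2.76) = 0.16 / 2.41 = 0.0665 V⁻¹.

λ = 0.0665 V⁻¹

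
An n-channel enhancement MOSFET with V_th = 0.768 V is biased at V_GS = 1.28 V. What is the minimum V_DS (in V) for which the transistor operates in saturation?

The boundary between triode and saturation is V_DS = V_GS − V_th = V_ov.
V_ov = 1.28 − 0.768 = 0.512 V.

V_DS,sat = 0.512 V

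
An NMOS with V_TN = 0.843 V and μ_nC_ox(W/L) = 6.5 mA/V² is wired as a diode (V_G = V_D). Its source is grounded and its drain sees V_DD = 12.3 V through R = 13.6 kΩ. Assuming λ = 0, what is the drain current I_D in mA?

With gate tied to drain, V_GS = V_DS ≥ V_GS − V_TN, so the device is in saturation.
KCL at the drain: ½ k_n (V_GS − V_TN)² = (V_DD − V_GS)/R.
Let x = V_GS − 0.843. Then 44.2 x² + x − 11.46 = 0, giving x = 0.498 V (positive root), so V_GS = 1.34 V.
I_D = (V_DD − V_GS)/R = (12.3 − 1.34) / 13.6 = 0.806 mA.

I_D = 0.806 mA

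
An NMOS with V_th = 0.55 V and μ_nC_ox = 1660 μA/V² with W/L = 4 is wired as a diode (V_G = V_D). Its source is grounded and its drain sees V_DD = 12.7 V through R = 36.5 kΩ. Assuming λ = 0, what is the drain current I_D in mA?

With gate tied to drain, V_GS = V_DS ≥ V_GS − V_th, so the device is in saturation.
k_n = μ_nC_ox · (W/L) = 6.64 mA/V².
KCL at the drain: ½ k_n (V_GS − V_th)² = (V_DD − V_GS)/R.
Let x = V_GS − 0.55. Then 121 x² + x − 12.15 = 0, giving x = 0.313 V (positive root), so V_GS = 0.863 V.
I_D = (V_DD − V_GS)/R = (12.7 − 0.863) / 36.5 = 0.324 mA.

I_D = 0.324 mA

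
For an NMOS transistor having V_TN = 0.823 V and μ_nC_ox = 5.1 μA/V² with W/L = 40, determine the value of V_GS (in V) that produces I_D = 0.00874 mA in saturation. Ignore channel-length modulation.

V_GS = 1.12 V

k_n = μ_nC_ox · (W/L) = 0.204 mA/V².
In saturation I_D = ½ k_n (V_GS − V_TN)², so V_GS − V_TN = √(2 I_D / k_n) = √(2 × 0.00874 / 0.204) = 0.293 V.
V_GS = 0.823 + 0.293 = 1.12 V.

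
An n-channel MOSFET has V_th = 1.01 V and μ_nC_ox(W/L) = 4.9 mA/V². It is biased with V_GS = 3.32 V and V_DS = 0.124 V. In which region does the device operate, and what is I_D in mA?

Triode; I_D = 1.37 mA

V_ov = V_GS − V_th = 3.32 − 1.01 = 2.31 V.
Since V_DS = 0.124 V < V_ov = 2.31 V, the device is in the triode region.
I_D = k_n [V_ov · V_DS − ½ V_DS²] = 4.9 × [2.31 × 0.124 − 0.5 × 0.124²] = 1.37 mA.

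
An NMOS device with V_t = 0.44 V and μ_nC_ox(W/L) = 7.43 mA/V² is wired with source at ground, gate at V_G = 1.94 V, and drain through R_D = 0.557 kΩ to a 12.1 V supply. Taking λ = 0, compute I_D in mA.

I_D = 8.36 mA

V_GS = V_G = 1.94 V, so V_ov = 1.94 − 0.44 = 1.5 V.
Assume saturation: I_D = ½ k_n V_ov² = 0.5 × 7.43 × 1.5² = 8.36 mA, giving V_DS = V_DD − I_D R_D = 12.1 − 8.36 × 0.557 = 7.44 V.
V_DS = 7.44 V ≥ V_ov = 1.5 V, confirming saturation.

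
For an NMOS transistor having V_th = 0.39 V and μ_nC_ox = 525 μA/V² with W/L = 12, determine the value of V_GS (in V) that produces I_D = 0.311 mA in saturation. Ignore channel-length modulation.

V_GS = 0.704 V

k_n = μ_nC_ox · (W/L) = 6.3 mA/V².
In saturation I_D = ½ k_n (V_GS − V_th)², so V_GS − V_th = √(2 I_D / k_n) = √(2 × 0.311 / 6.3) = 0.314 V.
V_GS = 0.39 + 0.314 = 0.704 V.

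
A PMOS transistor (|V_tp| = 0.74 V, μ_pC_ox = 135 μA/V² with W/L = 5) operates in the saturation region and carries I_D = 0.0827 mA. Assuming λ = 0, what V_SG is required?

k_p = μ_pC_ox · (W/L) = 0.675 mA/V².
In saturation I_D = ½ k_p (V_SG − |V_tp|)², so V_SG − |V_tp| = √(2 I_D / k_p) = √(2 × 0.0827 / 0.675) = 0.495 V.
V_SG = 0.74 + 0.495 = 1.24 V.

V_SG = 1.24 V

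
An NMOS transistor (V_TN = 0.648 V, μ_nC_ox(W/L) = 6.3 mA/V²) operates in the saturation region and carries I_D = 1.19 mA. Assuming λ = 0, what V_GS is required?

In saturation I_D = ½ k_n (V_GS − V_TN)², so V_GS − V_TN = √(2 I_D / k_n) = √(2 × 1.19 / 6.3) = 0.615 V.
V_GS = 0.648 + 0.615 = 1.26 V.

V_GS = 1.26 V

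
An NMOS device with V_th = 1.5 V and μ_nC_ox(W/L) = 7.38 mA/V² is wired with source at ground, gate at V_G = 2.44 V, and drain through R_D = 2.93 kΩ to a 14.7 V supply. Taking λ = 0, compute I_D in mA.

I_D = 3.26 mA

V_GS = V_G = 2.44 V, so V_ov = 2.44 − 1.5 = 0.94 V.
Assume saturation: I_D = ½ k_n V_ov² = 0.5 × 7.38 × 0.94² = 3.26 mA, giving V_DS = V_DD − I_D R_D = 14.7 − 3.26 × 2.93 = 5.15 V.
V_DS = 5.15 V ≥ V_ov = 0.94 V, confirming saturation.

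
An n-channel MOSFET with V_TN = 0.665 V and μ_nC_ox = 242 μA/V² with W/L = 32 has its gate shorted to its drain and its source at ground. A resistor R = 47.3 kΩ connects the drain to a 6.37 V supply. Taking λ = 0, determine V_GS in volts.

With gate tied to drain, V_GS = V_DS ≥ V_GS − V_TN, so the device is in saturation.
k_n = μ_nC_ox · (W/L) = 7.744 mA/V².
KCL at the drain: ½ k_n (V_GS − V_TN)² = (V_DD − V_GS)/R.
Let x = V_GS − 0.665. Then 183 x² + x − 5.705 = 0, giving x = 0.174 V (positive root), so V_GS = 0.839 V.
I_D = (V_DD − V_GS)/R = (6.37 − 0.839) / 47.3 = 0.117 mA.

V_GS = 0.839 V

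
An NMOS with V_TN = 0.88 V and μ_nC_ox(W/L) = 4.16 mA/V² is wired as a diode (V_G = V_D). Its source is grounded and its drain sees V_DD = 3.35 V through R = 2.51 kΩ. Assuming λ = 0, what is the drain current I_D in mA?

I_D = 0.746 mA

With gate tied to drain, V_GS = V_DS ≥ V_GS − V_TN, so the device is in saturation.
KCL at the drain: ½ k_n (V_GS − V_TN)² = (V_DD − V_GS)/R.
Let x = V_GS − 0.88. Then 5.22 x² + x − 2.47 = 0, giving x = 0.599 V (positive root), so V_GS = 1.48 V.
I_D = (V_DD − V_GS)/R = (3.35 − 1.48) / 2.51 = 0.746 mA.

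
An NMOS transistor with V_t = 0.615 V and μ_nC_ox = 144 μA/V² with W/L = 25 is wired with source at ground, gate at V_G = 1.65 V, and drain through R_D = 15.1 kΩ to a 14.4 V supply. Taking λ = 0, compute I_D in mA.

V_GS = V_G = 1.65 V, so V_ov = 1.65 − 0.615 = 1.03 V.
k_n = μ_nC_ox · (W/L) = 3.6 mA/V².
Assume saturation: I_D = ½ k_n V_ov² = 0.5 × 3.6 × 1.03² = 1.93 mA, giving V_DS = V_DD − I_D R_D = 14.4 − 1.93 × 15.1 = -14.7 V.
But -14.7 V < V_ov = 1.03 V, so the device is actually in triode.
In triode I_D = k_n[V_ov V_DS − ½ V_DS²] and I_D = (V_DD − V_DS)/R_D. Equating: 27.2 V_DS² − 57.26 V_DS + 14.4 = 0, giving V_DS = 0.292 V (the root below V_ov).
I_D = (14.4 − 0.292) / 15.1 = 0.934 mA.

I_D = 0.934 mA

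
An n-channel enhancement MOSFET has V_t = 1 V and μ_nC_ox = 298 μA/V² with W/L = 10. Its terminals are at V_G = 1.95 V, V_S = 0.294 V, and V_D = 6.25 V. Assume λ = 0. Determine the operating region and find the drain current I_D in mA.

V_GS = V_G − V_S = 1.95 − 0.294 = 1.66 V; V_DS = V_D − V_S = 6.25 − 0.294 = 5.96 V.
k_n = μ_nC_ox · (W/L) = 2.98 mA/V².
V_ov = V_GS − V_t = 1.66 − 1 = 0.656 V.
Since V_DS = 5.96 V ≥ V_ov = 0.656 V, the device is in saturation.
I_D = ½ k_n V_ov² = 0.5 × 2.98 × 0.656² = 0.641 mA.

Saturation; I_D = 0.641 mA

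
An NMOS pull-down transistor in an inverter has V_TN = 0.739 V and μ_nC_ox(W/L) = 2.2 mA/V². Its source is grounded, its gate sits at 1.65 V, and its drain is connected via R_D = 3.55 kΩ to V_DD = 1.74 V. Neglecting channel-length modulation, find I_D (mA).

I_D = 0.422 mA

V_GS = V_G = 1.65 V, so V_ov = 1.65 − 0.739 = 0.911 V.
Assume saturation: I_D = ½ k_n V_ov² = 0.5 × 2.2 × 0.911² = 0.913 mA, giving V_DS = V_DD − I_D R_D = 1.74 − 0.913 × 3.55 = -1.5 V.
But -1.5 V < V_ov = 0.911 V, so the device is actually in triode.
In triode I_D = k_n[V_ov V_DS − ½ V_DS²] and I_D = (V_DD − V_DS)/R_D. Equating: 3.91 V_DS² − 8.115 V_DS + 1.74 = 0, giving V_DS = 0.243 V (the root below V_ov).
I_D = (1.74 − 0.243) / 3.55 = 0.422 mA.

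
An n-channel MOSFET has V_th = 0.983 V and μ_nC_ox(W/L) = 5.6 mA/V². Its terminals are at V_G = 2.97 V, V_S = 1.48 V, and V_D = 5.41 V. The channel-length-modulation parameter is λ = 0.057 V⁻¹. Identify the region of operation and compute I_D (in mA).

V_GS = V_G − V_S = 2.97 − 1.48 = 1.49 V; V_DS = V_D − V_S = 5.41 − 1.48 = 3.93 V.
V_ov = V_GS − V_th = 1.49 − 0.983 = 0.507 V.
Since V_DS = 3.93 V ≥ V_ov = 0.507 V, the device is in saturation.
I_D = ½ k_n V_ov² (1 + λ V_DS) = 0.5 × 5.6 × 0.507² × (1 + 0.057 × 3.93) = 0.881 mA.

Saturation; I_D = 0.881 mA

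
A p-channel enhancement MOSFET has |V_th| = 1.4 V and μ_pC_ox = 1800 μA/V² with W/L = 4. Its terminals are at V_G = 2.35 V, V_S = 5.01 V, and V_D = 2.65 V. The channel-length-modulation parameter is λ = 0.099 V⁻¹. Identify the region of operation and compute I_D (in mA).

V_SG = V_S − V_G = 5.01 − 2.35 = 2.66 V; V_SD = V_S − V_D = 5.01 − 2.65 = 2.36 V.
k_p = μ_pC_ox · (W/L) = 7.2 mA/V².
V_ov = V_SG − |V_th| = 2.66 − 1.4 = 1.26 V.
Since V_SD = 2.36 V ≥ V_ov = 1.26 V, the device is in saturation.
I_D = ½ k_p V_ov² (1 + λ V_SD) = 0.5 × 7.2 × 1.26² × (1 + 0.099 × 2.36) = 7.05 mA.

Saturation; I_D = 7.05 mA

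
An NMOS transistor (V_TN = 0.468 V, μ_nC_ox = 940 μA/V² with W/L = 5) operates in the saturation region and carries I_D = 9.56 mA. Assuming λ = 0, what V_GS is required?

V_GS = 2.48 V

k_n = μ_nC_ox · (W/L) = 4.7 mA/V².
In saturation I_D = ½ k_n (V_GS − V_TN)², so V_GS − V_TN = √(2 I_D / k_n) = √(2 × 9.56 / 4.7) = 2.02 V.
V_GS = 0.468 + 2.02 = 2.48 V.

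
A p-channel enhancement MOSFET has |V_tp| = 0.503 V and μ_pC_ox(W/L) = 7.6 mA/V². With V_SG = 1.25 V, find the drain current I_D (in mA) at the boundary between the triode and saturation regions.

At the boundary V_SD = V_ov = V_SG − |V_tp| = 1.25 − 0.503 = 0.747 V.
I_D = ½ k_p V_ov² = 0.5 × 7.6 × 0.747² = 2.12 mA.

I_D = 2.12 mA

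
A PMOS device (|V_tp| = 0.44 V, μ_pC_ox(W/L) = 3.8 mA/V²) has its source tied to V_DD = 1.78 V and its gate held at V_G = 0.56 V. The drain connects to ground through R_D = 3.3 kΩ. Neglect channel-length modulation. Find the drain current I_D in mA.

I_D = 0.483 mA

V_SG = V_DD − V_G = 1.78 − 0.56 = 1.22 V, so V_ov = 1.22 − 0.44 = 0.78 V.
Assume saturation: I_D = ½ k_p V_ov² = 0.5 × 3.8 × 0.78² = 1.16 mA, giving V_SD = V_DD − I_D R_D = 1.78 − 1.16 × 3.3 = -2.03 V.
But -2.03 V < V_ov = 0.78 V, so the device is actually in triode.
In triode I_D = k_p[V_ov V_SD − ½ V_SD²] and I_D = (V_DD − V_SD)/R_D. Equating: 6.27 V_SD² − 10.78 V_SD + 1.78 = 0, giving V_SD = 0.185 V (the root below V_ov).
I_D = (1.78 − 0.185) / 3.3 = 0.483 mA.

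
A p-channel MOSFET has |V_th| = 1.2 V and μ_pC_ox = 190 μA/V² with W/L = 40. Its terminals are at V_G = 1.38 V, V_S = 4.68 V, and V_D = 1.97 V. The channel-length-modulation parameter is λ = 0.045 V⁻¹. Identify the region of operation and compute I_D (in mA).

V_SG = V_S − V_G = 4.68 − 1.38 = 3.3 V; V_SD = V_S − V_D = 4.68 − 1.97 = 2.71 V.
k_p = μ_pC_ox · (W/L) = 7.6 mA/V².
V_ov = V_SG − |V_th| = 3.3 − 1.2 = 2.1 V.
Since V_SD = 2.71 V ≥ V_ov = 2.1 V, the device is in saturation.
I_D = ½ k_p V_ov² (1 + λ V_SD) = 0.5 × 7.6 × 2.1² × (1 + 0.045 × 2.71) = 18.8 mA.

Saturation; I_D = 18.8 mA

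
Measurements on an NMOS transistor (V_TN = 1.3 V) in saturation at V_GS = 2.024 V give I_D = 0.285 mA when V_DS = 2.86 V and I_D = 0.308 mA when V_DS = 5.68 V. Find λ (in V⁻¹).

With V_GS fixed, I_D ∝ (1 + λ V_DS) in saturation, so I_D2/I_D1 = (1 + λ V_DS2)/(1 + λ V_DS1).
0.308/0.285 = 1.081 = (1 + 5.68 λ)/(1 + 2.86 λ).
Solving: λ (I_D1 V_DS2 − I_D2 V_DS1) = I_D2 − I_D1, so λ = (0.308 − 0.285) / (0.285 × 5.68 − 0.308 × 2.86) = 0.023 / 0.738 = 0.0312 V⁻¹.

λ = 0.0312 V⁻¹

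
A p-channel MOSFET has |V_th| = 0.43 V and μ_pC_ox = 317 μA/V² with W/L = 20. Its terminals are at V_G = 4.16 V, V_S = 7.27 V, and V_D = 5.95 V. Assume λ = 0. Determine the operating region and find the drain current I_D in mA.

Triode; I_D = 16.9 mA

V_SG = V_S − V_G = 7.27 − 4.16 = 3.11 V; V_SD = V_S − V_D = 7.27 − 5.95 = 1.32 V.
k_p = μ_pC_ox · (W/L) = 6.34 mA/V².
V_ov = V_SG − |V_th| = 3.11 − 0.43 = 2.68 V.
Since V_SD = 1.32 V < V_ov = 2.68 V, the device is in the triode region.
I_D = k_p [V_ov · V_SD − ½ V_SD²] = 6.34 × [2.68 × 1.32 − 0.5 × 1.32²] = 16.9 mA.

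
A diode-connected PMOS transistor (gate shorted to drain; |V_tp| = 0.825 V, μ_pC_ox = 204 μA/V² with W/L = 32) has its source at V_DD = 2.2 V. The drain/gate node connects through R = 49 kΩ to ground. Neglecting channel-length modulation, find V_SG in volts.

With gate tied to drain, V_SG = V_SD ≥ V_SG − |V_tp|, so the device is in saturation.
k_p = μ_pC_ox · (W/L) = 6.528 mA/V².
KCL at the drain: ½ k_p (V_SG − |V_tp|)² = (V_DD − V_SG)/R.
Let x = V_SG − 0.825. Then 160 x² + x − 1.375 = 0, giving x = 0.0896 V (positive root), so V_SG = 0.915 V.
I_D = (V_DD − V_SG)/R = (2.2 − 0.915) / 49 = 0.0262 mA.

V_SG = 0.915 V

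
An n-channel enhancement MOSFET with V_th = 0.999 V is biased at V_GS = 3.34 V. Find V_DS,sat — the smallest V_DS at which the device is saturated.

The boundary between triode and saturation is V_DS = V_GS − V_th = V_ov.
V_ov = 3.34 − 0.999 = 2.34 V.

V_DS,sat = 2.34 V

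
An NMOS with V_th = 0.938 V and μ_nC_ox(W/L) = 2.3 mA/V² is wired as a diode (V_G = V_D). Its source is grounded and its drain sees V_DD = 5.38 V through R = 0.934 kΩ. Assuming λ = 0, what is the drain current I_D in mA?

With gate tied to drain, V_GS = V_DS ≥ V_GS − V_th, so the device is in saturation.
KCL at the drain: ½ k_n (V_GS − V_th)² = (V_DD − V_GS)/R.
Let x = V_GS − 0.938. Then 1.07 x² + x − 4.442 = 0, giving x = 1.62 V (positive root), so V_GS = 2.56 V.
I_D = (V_DD − V_GS)/R = (5.38 − 2.56) / 0.934 = 3.02 mA.

I_D = 3.02 mA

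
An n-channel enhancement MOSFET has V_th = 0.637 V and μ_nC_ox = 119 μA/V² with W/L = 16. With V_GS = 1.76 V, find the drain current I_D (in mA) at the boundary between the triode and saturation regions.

I_D = 1.20 mA

At the boundary V_DS = V_ov = V_GS − V_th = 1.76 − 0.637 = 1.12 V.
k_n = μ_nC_ox · (W/L) = 1.904 mA/V².
I_D = ½ k_n V_ov² = 0.5 × 1.904 × 1.12² = 1.2 mA.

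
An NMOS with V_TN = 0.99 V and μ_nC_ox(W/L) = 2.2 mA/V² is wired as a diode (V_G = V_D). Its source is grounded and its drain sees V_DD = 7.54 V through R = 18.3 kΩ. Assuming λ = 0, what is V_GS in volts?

With gate tied to drain, V_GS = V_DS ≥ V_GS − V_TN, so the device is in saturation.
KCL at the drain: ½ k_n (V_GS − V_TN)² = (V_DD − V_GS)/R.
Let x = V_GS − 0.99. Then 20.1 x² + x − 6.55 = 0, giving x = 0.546 V (positive root), so V_GS = 1.54 V.
I_D = (V_DD − V_GS)/R = (7.54 − 1.54) / 18.3 = 0.328 mA.

V_GS = 1.54 V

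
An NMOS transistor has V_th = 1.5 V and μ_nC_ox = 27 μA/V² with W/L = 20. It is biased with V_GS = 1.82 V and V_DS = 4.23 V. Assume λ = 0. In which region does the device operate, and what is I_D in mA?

Saturation; I_D = 0.0276 mA

k_n = μ_nC_ox · (W/L) = 0.54 mA/V².
V_ov = V_GS − V_th = 1.82 − 1.5 = 0.32 V.
Since V_DS = 4.23 V ≥ V_ov = 0.32 V, the device is in saturation.
I_D = ½ k_n V_ov² = 0.5 × 0.54 × 0.32² = 0.0276 mA.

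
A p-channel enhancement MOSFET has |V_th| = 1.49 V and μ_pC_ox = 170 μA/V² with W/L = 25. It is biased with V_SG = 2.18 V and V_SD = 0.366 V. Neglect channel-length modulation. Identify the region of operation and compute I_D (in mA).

k_p = μ_pC_ox · (W/L) = 4.25 mA/V².
V_ov = V_SG − |V_th| = 2.18 − 1.49 = 0.69 V.
Since V_SD = 0.366 V < V_ov = 0.69 V, the device is in the triode region.
I_D = k_p [V_ov · V_SD − ½ V_SD²] = 4.25 × [0.69 × 0.366 − 0.5 × 0.366²] = 0.789 mA.

Triode; I_D = 0.789 mA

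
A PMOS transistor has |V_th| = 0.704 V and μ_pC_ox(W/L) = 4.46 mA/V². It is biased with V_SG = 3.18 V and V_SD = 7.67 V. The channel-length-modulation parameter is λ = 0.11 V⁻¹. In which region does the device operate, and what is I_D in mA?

Saturation; I_D = 25.2 mA

V_ov = V_SG − |V_th| = 3.18 − 0.704 = 2.48 V.
Since V_SD = 7.67 V ≥ V_ov = 2.48 V, the device is in saturation.
I_D = ½ k_p V_ov² (1 + λ V_SD) = 0.5 × 4.46 × 2.48² × (1 + 0.11 × 7.67) = 25.2 mA.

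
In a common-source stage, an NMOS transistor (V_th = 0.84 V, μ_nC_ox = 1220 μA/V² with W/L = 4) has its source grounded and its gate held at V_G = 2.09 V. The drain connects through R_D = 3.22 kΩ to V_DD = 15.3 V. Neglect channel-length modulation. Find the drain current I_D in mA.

I_D = 3.81 mA

V_GS = V_G = 2.09 V, so V_ov = 2.09 − 0.84 = 1.25 V.
k_n = μ_nC_ox · (W/L) = 4.88 mA/V².
Assume saturation: I_D = ½ k_n V_ov² = 0.5 × 4.88 × 1.25² = 3.81 mA, giving V_DS = V_DD − I_D R_D = 15.3 − 3.81 × 3.22 = 3.02 V.
V_DS = 3.02 V ≥ V_ov = 1.25 V, confirming saturation.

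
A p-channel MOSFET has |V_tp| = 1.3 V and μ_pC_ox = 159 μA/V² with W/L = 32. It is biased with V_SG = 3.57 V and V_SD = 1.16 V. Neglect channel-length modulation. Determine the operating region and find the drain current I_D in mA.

k_p = μ_pC_ox · (W/L) = 5.088 mA/V².
V_ov = V_SG − |V_tp| = 3.57 − 1.3 = 2.27 V.
Since V_SD = 1.16 V < V_ov = 2.27 V, the device is in the triode region.
I_D = k_p [V_ov · V_SD − ½ V_SD²] = 5.088 × [2.27 × 1.16 − 0.5 × 1.16²] = 9.97 mA.

Triode; I_D = 9.97 mA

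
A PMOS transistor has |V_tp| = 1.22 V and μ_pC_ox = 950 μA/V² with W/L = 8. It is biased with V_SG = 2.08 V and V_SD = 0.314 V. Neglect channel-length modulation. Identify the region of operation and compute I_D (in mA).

Triode; I_D = 1.68 mA

k_p = μ_pC_ox · (W/L) = 7.6 mA/V².
V_ov = V_SG − |V_tp| = 2.08 − 1.22 = 0.86 V.
Since V_SD = 0.314 V < V_ov = 0.86 V, the device is in the triode region.
I_D = k_p [V_ov · V_SD − ½ V_SD²] = 7.6 × [0.86 × 0.314 − 0.5 × 0.314²] = 1.68 mA.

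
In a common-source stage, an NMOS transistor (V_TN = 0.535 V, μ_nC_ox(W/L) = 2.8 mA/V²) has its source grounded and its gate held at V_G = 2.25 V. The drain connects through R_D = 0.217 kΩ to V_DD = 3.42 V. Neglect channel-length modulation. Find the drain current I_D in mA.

I_D = 4.12 mA

V_GS = V_G = 2.25 V, so V_ov = 2.25 − 0.535 = 1.71 V.
Assume saturation: I_D = ½ k_n V_ov² = 0.5 × 2.8 × 1.71² = 4.12 mA, giving V_DS = V_DD − I_D R_D = 3.42 − 4.12 × 0.217 = 2.53 V.
V_DS = 2.53 V ≥ V_ov = 1.71 V, confirming saturation.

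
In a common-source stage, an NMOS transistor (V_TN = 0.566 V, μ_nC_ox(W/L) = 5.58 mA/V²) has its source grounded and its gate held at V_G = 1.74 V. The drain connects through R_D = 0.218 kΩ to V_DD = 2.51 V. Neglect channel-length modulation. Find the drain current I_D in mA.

I_D = 3.85 mA

V_GS = V_G = 1.74 V, so V_ov = 1.74 − 0.566 = 1.17 V.
Assume saturation: I_D = ½ k_n V_ov² = 0.5 × 5.58 × 1.17² = 3.85 mA, giving V_DS = V_DD − I_D R_D = 2.51 − 3.85 × 0.218 = 1.67 V.
V_DS = 1.67 V ≥ V_ov = 1.17 V, confirming saturation.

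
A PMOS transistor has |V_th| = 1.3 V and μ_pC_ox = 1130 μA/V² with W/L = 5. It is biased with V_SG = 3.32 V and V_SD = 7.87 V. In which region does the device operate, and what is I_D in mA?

Saturation; I_D = 11.5 mA

k_p = μ_pC_ox · (W/L) = 5.65 mA/V².
V_ov = V_SG − |V_th| = 3.32 − 1.3 = 2.02 V.
Since V_SD = 7.87 V ≥ V_ov = 2.02 V, the device is in saturation.
I_D = ½ k_p V_ov² = 0.5 × 5.65 × 2.02² = 11.5 mA.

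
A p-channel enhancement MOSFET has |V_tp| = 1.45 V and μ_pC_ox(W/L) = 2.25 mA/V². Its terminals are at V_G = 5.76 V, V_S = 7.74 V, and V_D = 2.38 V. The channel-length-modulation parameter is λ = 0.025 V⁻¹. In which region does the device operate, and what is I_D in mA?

V_SG = V_S − V_G = 7.74 − 5.76 = 1.98 V; V_SD = V_S − V_D = 7.74 − 2.38 = 5.36 V.
V_ov = V_SG − |V_tp| = 1.98 − 1.45 = 0.53 V.
Since V_SD = 5.36 V ≥ V_ov = 0.53 V, the device is in saturation.
I_D = ½ k_p V_ov² (1 + λ V_SD) = 0.5 × 2.25 × 0.53² × (1 + 0.025 × 5.36) = 0.358 mA.

Saturation; I_D = 0.358 mA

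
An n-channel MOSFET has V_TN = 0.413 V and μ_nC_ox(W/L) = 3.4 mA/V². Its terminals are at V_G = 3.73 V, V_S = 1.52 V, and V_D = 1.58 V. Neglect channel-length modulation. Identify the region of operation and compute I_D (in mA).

Triode; I_D = 0.360 mA

V_GS = V_G − V_S = 3.73 − 1.52 = 2.21 V; V_DS = V_D − V_S = 1.58 − 1.52 = 0.06 V.
V_ov = V_GS − V_TN = 2.21 − 0.413 = 1.8 V.
Since V_DS = 0.06 V < V_ov = 1.8 V, the device is in the triode region.
I_D = k_n [V_ov · V_DS − ½ V_DS²] = 3.4 × [1.8 × 0.06 − 0.5 × 0.06²] = 0.36 mA.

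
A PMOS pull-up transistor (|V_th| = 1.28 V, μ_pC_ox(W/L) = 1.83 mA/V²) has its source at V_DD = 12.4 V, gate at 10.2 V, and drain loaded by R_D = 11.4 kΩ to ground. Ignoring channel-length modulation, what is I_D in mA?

V_SG = V_DD − V_G = 12.4 − 10.2 = 2.2 V, so V_ov = 2.2 − 1.28 = 0.92 V.
Assume saturation: I_D = ½ k_p V_ov² = 0.5 × 1.83 × 0.92² = 0.774 mA, giving V_SD = V_DD − I_D R_D = 12.4 − 0.774 × 11.4 = 3.57 V.
V_SD = 3.57 V ≥ V_ov = 0.92 V, confirming saturation.

I_D = 0.774 mA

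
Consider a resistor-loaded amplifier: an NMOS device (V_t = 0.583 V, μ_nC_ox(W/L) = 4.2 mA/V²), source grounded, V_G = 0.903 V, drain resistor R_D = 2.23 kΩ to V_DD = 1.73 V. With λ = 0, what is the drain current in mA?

I_D = 0.215 mA

V_GS = V_G = 0.903 V, so V_ov = 0.903 − 0.583 = 0.32 V.
Assume saturation: I_D = ½ k_n V_ov² = 0.5 × 4.2 × 0.32² = 0.215 mA, giving V_DS = V_DD − I_D R_D = 1.73 − 0.215 × 2.23 = 1.25 V.
V_DS = 1.25 V ≥ V_ov = 0.32 V, confirming saturation.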